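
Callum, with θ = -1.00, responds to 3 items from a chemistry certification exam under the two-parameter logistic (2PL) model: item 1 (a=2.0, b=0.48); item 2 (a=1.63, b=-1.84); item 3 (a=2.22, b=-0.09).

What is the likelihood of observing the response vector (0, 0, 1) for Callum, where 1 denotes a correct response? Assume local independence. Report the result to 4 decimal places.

P(θ) = 1 / (1 + exp(−a(θ − b)))
P_1 = 1/(1+e^{2.9600}) = 0.0493
P_2 = 1/(1+e^{-1.3692}) = 0.7973
P_3 = 1/(1+e^{2.0202}) = 0.1171
L = (1−P_1) × (1−P_2) × P_3 = 0.9507 × 0.2027 × 0.1171 = 0.02257

0.0226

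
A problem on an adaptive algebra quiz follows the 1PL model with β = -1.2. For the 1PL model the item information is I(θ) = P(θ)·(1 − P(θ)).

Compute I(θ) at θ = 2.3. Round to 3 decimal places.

0.028

P = 1/(1+e^{-3.5000}) = 0.9707
P(1−P) = 0.9707 × 0.0293 = 0.0285
I = P(1−P) = 0.02845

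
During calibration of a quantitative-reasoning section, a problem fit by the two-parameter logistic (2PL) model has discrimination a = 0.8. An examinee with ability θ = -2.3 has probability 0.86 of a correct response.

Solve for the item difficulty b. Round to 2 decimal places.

-4.57

P(θ) = 1 / (1 + exp(−a(θ − b)))
logit(0.86) = ln(0.86/0.14) = 1.8153
b = θ − logit/(a) = -2.3 − 1.8153/0.8000 = -4.5691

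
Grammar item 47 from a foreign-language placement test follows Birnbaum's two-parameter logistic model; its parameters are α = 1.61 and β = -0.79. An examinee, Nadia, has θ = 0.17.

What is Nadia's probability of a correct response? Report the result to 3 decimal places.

0.824

P(θ) = 1 / (1 + exp(−α(θ − β)))
Exponent: 1.61 × (0.17 − (-0.79)) = 1.5456
1/(1 + e^{-1.5456}) = 0.8243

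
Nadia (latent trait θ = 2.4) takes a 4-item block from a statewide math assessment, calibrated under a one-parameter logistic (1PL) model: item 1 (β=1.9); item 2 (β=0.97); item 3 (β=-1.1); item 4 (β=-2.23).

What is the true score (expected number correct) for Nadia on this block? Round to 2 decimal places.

3.39

P(θ) = 1 / (1 + exp(−(θ − β)))
P_1 = 1/(1+e^{-0.5000}) = 0.6225
P_2 = 1/(1+e^{-1.4300}) = 0.8069
P_3 = 1/(1+e^{-3.5000}) = 0.9707
P_4 = 1/(1+e^{-4.6300}) = 0.9903
E[score] = 0.6225 + 0.8069 + 0.9707 + 0.9903 = 3.3904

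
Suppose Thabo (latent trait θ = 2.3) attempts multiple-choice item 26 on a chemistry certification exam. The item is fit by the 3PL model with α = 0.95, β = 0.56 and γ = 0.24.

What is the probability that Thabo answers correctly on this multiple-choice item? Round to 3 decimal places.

P(θ) = γ + (1 − γ) · 1 / (1 + exp(−α(θ − β)))
Exponent: 0.95 × (2.3 − 0.56) = 1.6530
1/(1 + e^{-1.6530}) = 0.8393
P = 0.24 + 0.76 × 0.8393 = 0.8779

0.878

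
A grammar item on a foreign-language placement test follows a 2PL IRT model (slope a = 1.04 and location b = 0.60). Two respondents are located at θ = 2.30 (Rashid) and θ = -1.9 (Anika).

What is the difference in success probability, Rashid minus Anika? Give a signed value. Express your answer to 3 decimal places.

P(θ) = 1 / (1 + exp(−a(θ − b)))
P(Rashid) = 0.8542  [exponent 1.7680]
P(Anika) = 0.0691  [exponent -2.6000]
Difference = 0.8542 − 0.0691 = 0.7851

0.785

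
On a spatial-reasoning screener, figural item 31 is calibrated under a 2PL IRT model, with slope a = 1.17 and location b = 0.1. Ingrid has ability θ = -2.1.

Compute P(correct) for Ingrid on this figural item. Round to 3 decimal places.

P(θ) = 1 / (1 + exp(−a(θ − b)))
Exponent: 1.17 × (-2.1 − 0.1) = -2.5740
1/(1 + e^{2.5740}) = 0.0708

0.071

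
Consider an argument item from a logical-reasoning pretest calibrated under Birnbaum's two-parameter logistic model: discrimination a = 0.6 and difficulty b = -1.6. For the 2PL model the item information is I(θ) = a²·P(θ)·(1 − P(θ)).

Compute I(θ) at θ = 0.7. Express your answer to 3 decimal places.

P = 1/(1+e^{-1.3800}) = 0.7990
P(1−P) = 0.7990 × 0.2010 = 0.1606
I = a² × P(1−P) = 0.6² × 0.1606 = 0.05782

0.058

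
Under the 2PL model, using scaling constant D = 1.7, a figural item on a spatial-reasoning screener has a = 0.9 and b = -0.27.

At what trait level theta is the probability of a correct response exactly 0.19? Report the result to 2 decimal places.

P(theta) = 1 / (1 + exp(−D·a(theta − b)))
logit = ln(0.1900/0.8100) = -1.4500
theta = b + logit/(1.7·a) = -0.27 + (-1.4500)/1.5300 = -1.2177

-1.22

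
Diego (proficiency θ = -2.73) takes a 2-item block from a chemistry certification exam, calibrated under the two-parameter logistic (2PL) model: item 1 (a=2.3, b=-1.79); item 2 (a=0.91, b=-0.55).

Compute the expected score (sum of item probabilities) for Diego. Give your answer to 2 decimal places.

P(θ) = 1 / (1 + exp(−a(θ − b)))
P_1 = 1/(1+e^{2.1620}) = 0.1032
P_2 = 1/(1+e^{1.9838}) = 0.1209
E[score] = 0.1032 + 0.1209 = 0.2241

0.22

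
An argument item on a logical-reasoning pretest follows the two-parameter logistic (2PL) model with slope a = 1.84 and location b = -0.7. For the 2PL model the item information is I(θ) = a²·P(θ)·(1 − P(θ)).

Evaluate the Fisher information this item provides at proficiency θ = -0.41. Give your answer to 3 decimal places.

0.789

P = 1/(1+e^{-0.5336}) = 0.6303
P(1−P) = 0.6303 × 0.3697 = 0.2330
I = a² × P(1−P) = 1.84² × 0.2330 = 0.78890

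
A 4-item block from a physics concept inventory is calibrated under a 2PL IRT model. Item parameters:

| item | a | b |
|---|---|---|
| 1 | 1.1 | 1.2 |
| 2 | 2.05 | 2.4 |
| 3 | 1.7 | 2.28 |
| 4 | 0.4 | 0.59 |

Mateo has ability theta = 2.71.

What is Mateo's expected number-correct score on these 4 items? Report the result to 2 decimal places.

2.87

P(theta) = 1 / (1 + exp(−a(theta − b)))
P_1 = 1/(1+e^{-1.6610}) = 0.8404
P_2 = 1/(1+e^{-0.6355}) = 0.6537
P_3 = 1/(1+e^{-0.7310}) = 0.6750
P_4 = 1/(1+e^{-0.8480}) = 0.7001
E[score] = 0.8404 + 0.6537 + 0.6750 + 0.7001 = 2.8693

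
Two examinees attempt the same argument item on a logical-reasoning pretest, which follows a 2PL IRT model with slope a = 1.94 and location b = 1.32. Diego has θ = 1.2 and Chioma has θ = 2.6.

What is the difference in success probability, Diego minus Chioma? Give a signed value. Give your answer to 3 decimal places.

-0.481

P(θ) = 1 / (1 + exp(−a(θ − b)))
P(Diego) = 0.4421  [exponent -0.2328]
P(Chioma) = 0.9230  [exponent 2.4832]
Difference = 0.4421 − 0.9230 = -0.4809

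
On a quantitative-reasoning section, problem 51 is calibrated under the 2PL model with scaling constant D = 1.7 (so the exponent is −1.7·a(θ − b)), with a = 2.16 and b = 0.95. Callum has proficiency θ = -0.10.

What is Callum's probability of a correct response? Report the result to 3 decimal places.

0.021

P(θ) = 1 / (1 + exp(−D·a(θ − b)))
Exponent: 1.7 × 2.16 × (-0.10 − 0.95) = -3.8556
1/(1 + e^{3.8556}) = 0.0207
P = 0.0207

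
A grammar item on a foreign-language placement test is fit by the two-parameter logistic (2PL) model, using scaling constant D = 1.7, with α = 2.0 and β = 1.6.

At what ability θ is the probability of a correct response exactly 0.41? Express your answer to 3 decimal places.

P(θ) = 1 / (1 + exp(−D·α(θ − β)))
logit = ln(0.4100/0.5900) = -0.3640
θ = β + logit/(1.7·α) = 1.6 + (-0.3640)/3.4000 = 1.4930

1.493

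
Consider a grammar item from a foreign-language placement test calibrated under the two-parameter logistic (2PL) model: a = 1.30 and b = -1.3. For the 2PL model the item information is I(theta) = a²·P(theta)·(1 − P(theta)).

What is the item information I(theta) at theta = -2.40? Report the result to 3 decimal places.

P = 1/(1+e^{1.4300}) = 0.1931
P(1−P) = 0.1931 × 0.8069 = 0.1558
I = a² × P(1−P) = 1.30² × 0.1558 = 0.26332

0.263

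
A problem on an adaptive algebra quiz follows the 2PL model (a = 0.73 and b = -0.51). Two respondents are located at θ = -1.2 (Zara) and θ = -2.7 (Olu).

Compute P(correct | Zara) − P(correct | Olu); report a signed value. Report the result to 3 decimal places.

P(θ) = 1 / (1 + exp(−a(θ − b)))
P(Zara) = 0.3767  [exponent -0.5037]
P(Olu) = 0.1682  [exponent -1.5987]
Difference = 0.3767 − 0.1682 = 0.2085

0.209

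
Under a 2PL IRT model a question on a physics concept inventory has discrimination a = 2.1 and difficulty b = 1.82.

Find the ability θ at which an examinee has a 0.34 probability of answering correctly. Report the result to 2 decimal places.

1.50

P(θ) = 1 / (1 + exp(−a(θ − b)))
logit = ln(0.3400/0.6600) = -0.6633
θ = b + logit/(a) = 1.82 + (-0.6633)/2.1000 = 1.5041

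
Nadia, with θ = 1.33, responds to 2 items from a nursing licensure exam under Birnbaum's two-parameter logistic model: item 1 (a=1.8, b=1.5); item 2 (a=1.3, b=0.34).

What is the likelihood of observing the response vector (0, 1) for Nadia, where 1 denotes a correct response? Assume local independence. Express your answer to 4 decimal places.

P(θ) = 1 / (1 + exp(−a(θ − b)))
P_1 = 1/(1+e^{0.3060}) = 0.4241
P_2 = 1/(1+e^{-1.2870}) = 0.7836
L = (1−P_1) × P_2 = 0.5759 × 0.7836 = 0.45130

0.4513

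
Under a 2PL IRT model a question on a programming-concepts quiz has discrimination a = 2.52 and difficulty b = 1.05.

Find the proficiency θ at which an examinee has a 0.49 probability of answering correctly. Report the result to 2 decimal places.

1.03

P(θ) = 1 / (1 + exp(−a(θ − b)))
logit = ln(0.4900/0.5100) = -0.0400
θ = b + logit/(a) = 1.05 + (-0.0400)/2.5200 = 1.0341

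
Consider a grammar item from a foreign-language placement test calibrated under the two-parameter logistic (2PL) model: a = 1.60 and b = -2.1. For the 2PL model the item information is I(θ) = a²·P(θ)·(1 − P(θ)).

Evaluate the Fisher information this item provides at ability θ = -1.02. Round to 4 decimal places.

P = 1/(1+e^{-1.7280}) = 0.8492
P(1−P) = 0.8492 × 0.1508 = 0.1281
I = a² × P(1−P) = 1.60² × 0.1281 = 0.32791

0.3279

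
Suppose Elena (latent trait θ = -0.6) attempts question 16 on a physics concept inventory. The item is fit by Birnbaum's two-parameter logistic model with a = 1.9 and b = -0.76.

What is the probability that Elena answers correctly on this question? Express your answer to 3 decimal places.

P(θ) = 1 / (1 + exp(−a(θ − b)))
Exponent: 1.9 × (-0.6 − (-0.76)) = 0.3040
1/(1 + e^{-0.3040}) = 0.5754

0.575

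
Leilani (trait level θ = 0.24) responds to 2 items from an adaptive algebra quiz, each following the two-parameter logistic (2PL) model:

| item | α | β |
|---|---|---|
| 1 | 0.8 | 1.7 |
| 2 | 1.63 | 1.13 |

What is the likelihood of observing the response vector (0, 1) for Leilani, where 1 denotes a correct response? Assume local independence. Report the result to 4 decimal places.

P(θ) = 1 / (1 + exp(−α(θ − β)))
P_1 = 1/(1+e^{1.1680}) = 0.2372
P_2 = 1/(1+e^{1.4507}) = 0.1899
L = (1−P_1) × P_2 = 0.7628 × 0.1899 = 0.14485

0.1448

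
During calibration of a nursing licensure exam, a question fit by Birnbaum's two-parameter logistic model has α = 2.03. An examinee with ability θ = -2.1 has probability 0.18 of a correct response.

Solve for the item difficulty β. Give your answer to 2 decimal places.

-1.35

P(θ) = 1 / (1 + exp(−α(θ − β)))
logit(0.18) = ln(0.18/0.82) = -1.5163
β = θ − logit/(α) = -2.1 − (-1.5163)/2.0300 = -1.3530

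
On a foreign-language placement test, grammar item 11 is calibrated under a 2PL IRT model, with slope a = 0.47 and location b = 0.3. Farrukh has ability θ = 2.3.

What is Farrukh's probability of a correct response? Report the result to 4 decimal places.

P(θ) = 1 / (1 + exp(−a(θ − b)))
Exponent: 0.47 × (2.3 − 0.3) = 0.9400
1/(1 + e^{-0.9400}) = 0.7191

0.7191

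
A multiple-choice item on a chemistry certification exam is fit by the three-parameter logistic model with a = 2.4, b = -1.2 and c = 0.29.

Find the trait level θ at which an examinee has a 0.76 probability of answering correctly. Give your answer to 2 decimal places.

-0.92

P(θ) = c + (1 − c) · 1 / (1 + exp(−a(θ − b)))
Remove guessing floor: (0.76 − 0.29)/(1 − 0.29) = 0.6620
logit = ln(0.6620/0.3380) = 0.6721
θ = b + logit/(a) = -1.2 + 0.6721/2.4000 = -0.9200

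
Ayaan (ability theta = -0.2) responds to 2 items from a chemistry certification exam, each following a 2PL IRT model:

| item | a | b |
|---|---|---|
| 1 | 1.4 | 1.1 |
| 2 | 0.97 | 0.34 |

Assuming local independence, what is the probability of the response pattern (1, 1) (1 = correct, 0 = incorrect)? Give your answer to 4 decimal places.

P(theta) = 1 / (1 + exp(−a(theta − b)))
P_1 = 1/(1+e^{1.8200}) = 0.1394
P_2 = 1/(1+e^{0.5238}) = 0.3720
L = P_1 × P_2 = 0.1394 × 0.3720 = 0.05186

0.0519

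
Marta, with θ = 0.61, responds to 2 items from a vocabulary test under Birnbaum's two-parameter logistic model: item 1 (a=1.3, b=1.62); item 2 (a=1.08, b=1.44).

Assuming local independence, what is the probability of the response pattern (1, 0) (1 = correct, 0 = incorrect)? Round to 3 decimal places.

P(θ) = 1 / (1 + exp(−a(θ − b)))
P_1 = 1/(1+e^{1.3130}) = 0.2120
P_2 = 1/(1+e^{0.8964}) = 0.2898
L = P_1 × (1−P_2) = 0.2120 × 0.7102 = 0.15055

0.151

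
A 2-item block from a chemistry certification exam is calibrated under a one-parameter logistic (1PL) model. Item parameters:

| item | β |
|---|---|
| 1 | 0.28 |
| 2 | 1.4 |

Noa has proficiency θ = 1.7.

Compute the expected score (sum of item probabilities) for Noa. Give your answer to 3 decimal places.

1.380

P(θ) = 1 / (1 + exp(−(θ − β)))
P_1 = 1/(1+e^{-1.4200}) = 0.8053
P_2 = 1/(1+e^{-0.3000}) = 0.5744
E[score] = 0.8053 + 0.5744 = 1.3798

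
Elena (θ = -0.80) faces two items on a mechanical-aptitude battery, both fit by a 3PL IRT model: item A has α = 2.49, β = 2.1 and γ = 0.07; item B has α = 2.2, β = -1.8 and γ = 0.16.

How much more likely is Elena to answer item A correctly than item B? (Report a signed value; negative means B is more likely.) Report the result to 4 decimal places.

P(θ) = γ + (1 − γ) · 1 / (1 + exp(−α(θ − β)))
P_A = 0.0707
P_B = 0.9162
P_A − P_B = -0.8455

-0.8455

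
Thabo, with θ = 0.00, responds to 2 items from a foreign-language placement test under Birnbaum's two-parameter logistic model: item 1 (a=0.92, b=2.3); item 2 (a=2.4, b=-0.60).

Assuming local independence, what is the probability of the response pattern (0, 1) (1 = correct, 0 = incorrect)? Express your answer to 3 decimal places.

P(θ) = 1 / (1 + exp(−a(θ − b)))
P_1 = 1/(1+e^{2.1160}) = 0.1076
P_2 = 1/(1+e^{-1.4400}) = 0.8085
L = (1−P_1) × P_2 = 0.8924 × 0.8085 = 0.72150

0.722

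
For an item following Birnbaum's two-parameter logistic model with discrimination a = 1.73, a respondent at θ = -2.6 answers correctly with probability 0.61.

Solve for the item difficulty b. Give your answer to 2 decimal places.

-2.86

P(θ) = 1 / (1 + exp(−a(θ − b)))
logit(0.61) = ln(0.61/0.39) = 0.4473
b = θ − logit/(a) = -2.6 − 0.4473/1.7300 = -2.8586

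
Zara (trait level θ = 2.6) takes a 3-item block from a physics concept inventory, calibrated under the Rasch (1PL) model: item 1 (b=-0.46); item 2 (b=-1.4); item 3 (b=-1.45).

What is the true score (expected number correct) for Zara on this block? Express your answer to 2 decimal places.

2.92

P(θ) = 1 / (1 + exp(−(θ − b)))
P_1 = 1/(1+e^{-3.0600}) = 0.9552
P_2 = 1/(1+e^{-4.0000}) = 0.9820
P_3 = 1/(1+e^{-4.0500}) = 0.9829
E[score] = 0.9552 + 0.9820 + 0.9829 = 2.9201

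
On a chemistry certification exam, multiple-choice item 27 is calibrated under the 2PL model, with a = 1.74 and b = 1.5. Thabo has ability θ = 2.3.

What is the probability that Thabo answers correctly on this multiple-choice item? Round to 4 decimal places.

0.8009

P(θ) = 1 / (1 + exp(−a(θ − b)))
Exponent: 1.74 × (2.3 − 1.5) = 1.3920
1/(1 + e^{-1.3920}) = 0.8009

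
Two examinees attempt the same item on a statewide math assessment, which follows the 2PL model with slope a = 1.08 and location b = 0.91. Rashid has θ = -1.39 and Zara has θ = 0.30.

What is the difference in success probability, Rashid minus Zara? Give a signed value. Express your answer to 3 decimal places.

-0.264

P(θ) = 1 / (1 + exp(−a(θ − b)))
P(Rashid) = 0.0770  [exponent -2.4840]
P(Zara) = 0.3410  [exponent -0.6588]
Difference = 0.0770 − 0.3410 = -0.2640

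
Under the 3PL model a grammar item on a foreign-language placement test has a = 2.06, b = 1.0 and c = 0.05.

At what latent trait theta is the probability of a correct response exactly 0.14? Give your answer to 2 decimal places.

P(theta) = c + (1 − c) · 1 / (1 + exp(−a(theta − b)))
Remove guessing floor: (0.14 − 0.05)/(1 − 0.05) = 0.0947
logit = ln(0.0947/0.9053) = -2.2571
theta = b + logit/(a) = 1.0 + (-2.2571)/2.0600 = -0.0957

-0.10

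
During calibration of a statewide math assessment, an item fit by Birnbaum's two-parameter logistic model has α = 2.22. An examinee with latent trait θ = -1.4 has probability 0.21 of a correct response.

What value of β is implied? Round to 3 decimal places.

P(θ) = 1 / (1 + exp(−α(θ − β)))
logit(0.21) = ln(0.21/0.79) = -1.3249
β = θ − logit/(α) = -1.4 − (-1.3249)/2.2200 = -0.8032

-0.803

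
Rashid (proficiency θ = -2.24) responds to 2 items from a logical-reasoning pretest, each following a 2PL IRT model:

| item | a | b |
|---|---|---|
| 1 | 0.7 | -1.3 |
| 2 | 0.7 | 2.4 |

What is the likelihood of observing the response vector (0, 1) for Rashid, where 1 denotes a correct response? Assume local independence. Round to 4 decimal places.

0.0246

P(θ) = 1 / (1 + exp(−a(θ − b)))
P_1 = 1/(1+e^{0.6580}) = 0.3412
P_2 = 1/(1+e^{3.2480}) = 0.0374
L = (1−P_1) × P_2 = 0.6588 × 0.0374 = 0.02464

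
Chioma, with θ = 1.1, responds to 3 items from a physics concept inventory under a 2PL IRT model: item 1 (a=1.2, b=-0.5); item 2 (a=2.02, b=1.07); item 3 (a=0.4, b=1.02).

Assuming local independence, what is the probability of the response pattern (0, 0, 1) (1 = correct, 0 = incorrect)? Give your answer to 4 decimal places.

P(θ) = 1 / (1 + exp(−a(θ − b)))
P_1 = 1/(1+e^{-1.9200}) = 0.8721
P_2 = 1/(1+e^{-0.0606}) = 0.5151
P_3 = 1/(1+e^{-0.0320}) = 0.5080
L = (1−P_1) × (1−P_2) × P_3 = 0.1279 × 0.4849 × 0.5080 = 0.03149

0.0315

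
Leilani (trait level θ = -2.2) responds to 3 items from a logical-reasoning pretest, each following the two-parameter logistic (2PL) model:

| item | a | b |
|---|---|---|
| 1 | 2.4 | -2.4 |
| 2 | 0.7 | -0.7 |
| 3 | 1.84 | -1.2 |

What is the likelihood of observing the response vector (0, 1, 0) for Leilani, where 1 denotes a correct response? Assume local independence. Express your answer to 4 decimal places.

P(θ) = 1 / (1 + exp(−a(θ − b)))
P_1 = 1/(1+e^{-0.4800}) = 0.6177
P_2 = 1/(1+e^{1.0500}) = 0.2592
P_3 = 1/(1+e^{1.8400}) = 0.1371
L = (1−P_1) × P_2 × (1−P_3) = 0.3823 × 0.2592 × 0.8629 = 0.08551

0.0855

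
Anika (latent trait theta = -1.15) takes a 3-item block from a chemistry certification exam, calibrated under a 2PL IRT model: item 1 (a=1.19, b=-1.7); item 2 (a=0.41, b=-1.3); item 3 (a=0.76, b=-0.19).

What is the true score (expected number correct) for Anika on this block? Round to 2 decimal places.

1.50

P(theta) = 1 / (1 + exp(−a(theta − b)))
P_1 = 1/(1+e^{-0.6545}) = 0.6580
P_2 = 1/(1+e^{-0.0615}) = 0.5154
P_3 = 1/(1+e^{0.7296}) = 0.3253
E[score] = 0.6580 + 0.5154 + 0.3253 = 1.4987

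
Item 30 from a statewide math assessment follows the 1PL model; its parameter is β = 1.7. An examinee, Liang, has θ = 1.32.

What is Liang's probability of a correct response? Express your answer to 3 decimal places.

0.406

P(θ) = 1 / (1 + exp(−(θ − β)))
Exponent: (1.32 − 1.7) = -0.3800
1/(1 + e^{0.3800}) = 0.4061
P = 0.4061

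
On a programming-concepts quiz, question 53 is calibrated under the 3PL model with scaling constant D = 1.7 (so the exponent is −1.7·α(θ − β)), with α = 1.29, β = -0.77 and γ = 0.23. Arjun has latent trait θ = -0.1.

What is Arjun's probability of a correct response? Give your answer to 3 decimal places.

0.856

P(θ) = γ + (1 − γ) · 1 / (1 + exp(−D·α(θ − β)))
Exponent: 1.7 × 1.29 × (-0.1 − (-0.77)) = 1.4693
1/(1 + e^{-1.4693}) = 0.8130
P = 0.23 + 0.77 × 0.8130 = 0.8560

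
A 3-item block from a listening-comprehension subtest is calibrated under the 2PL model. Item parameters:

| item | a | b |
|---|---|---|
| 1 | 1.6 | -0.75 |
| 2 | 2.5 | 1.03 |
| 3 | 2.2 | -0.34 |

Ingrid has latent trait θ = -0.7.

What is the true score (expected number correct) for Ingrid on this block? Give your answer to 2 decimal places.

P(θ) = 1 / (1 + exp(−a(θ − b)))
P_1 = 1/(1+e^{-0.0800}) = 0.5200
P_2 = 1/(1+e^{4.3250}) = 0.0131
P_3 = 1/(1+e^{0.7920}) = 0.3117
E[score] = 0.5200 + 0.0131 + 0.3117 = 0.8448

0.84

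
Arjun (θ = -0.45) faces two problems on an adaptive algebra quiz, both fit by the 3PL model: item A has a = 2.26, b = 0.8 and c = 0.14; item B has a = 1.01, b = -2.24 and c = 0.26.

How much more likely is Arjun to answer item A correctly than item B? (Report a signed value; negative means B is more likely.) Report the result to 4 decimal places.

-0.7076

P(θ) = c + (1 − c) · 1 / (1 + exp(−a(θ − b)))
P_A = 0.1881
P_B = 0.8957
P_A − P_B = -0.7076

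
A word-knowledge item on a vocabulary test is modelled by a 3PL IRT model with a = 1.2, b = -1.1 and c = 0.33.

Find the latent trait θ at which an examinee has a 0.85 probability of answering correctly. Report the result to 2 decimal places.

-0.06

P(θ) = c + (1 − c) · 1 / (1 + exp(−a(θ − b)))
Remove guessing floor: (0.85 − 0.33)/(1 − 0.33) = 0.7761
logit = ln(0.7761/0.2239) = 1.2432
θ = b + logit/(a) = -1.1 + 1.2432/1.2000 = -0.0640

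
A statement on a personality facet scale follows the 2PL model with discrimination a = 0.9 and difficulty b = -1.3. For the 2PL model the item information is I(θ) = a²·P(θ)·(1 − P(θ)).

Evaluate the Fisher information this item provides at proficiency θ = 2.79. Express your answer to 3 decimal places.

0.019

P = 1/(1+e^{-3.6810}) = 0.9754
P(1−P) = 0.9754 × 0.0246 = 0.0240
I = a² × P(1−P) = 0.9² × 0.0240 = 0.01942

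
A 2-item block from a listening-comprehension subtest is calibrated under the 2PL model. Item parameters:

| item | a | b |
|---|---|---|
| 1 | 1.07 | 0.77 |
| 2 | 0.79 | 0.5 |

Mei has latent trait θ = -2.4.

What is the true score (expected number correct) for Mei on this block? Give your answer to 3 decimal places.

P(θ) = 1 / (1 + exp(−a(θ − b)))
P_1 = 1/(1+e^{3.3919}) = 0.0325
P_2 = 1/(1+e^{2.2910}) = 0.0919
E[score] = 0.0325 + 0.0919 = 0.1244

0.124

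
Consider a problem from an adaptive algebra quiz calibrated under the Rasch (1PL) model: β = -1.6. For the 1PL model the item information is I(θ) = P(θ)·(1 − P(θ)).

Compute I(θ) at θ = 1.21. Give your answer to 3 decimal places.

P = 1/(1+e^{-2.8100}) = 0.9432
P(1−P) = 0.9432 × 0.0568 = 0.0536
I = P(1−P) = 0.05356

0.054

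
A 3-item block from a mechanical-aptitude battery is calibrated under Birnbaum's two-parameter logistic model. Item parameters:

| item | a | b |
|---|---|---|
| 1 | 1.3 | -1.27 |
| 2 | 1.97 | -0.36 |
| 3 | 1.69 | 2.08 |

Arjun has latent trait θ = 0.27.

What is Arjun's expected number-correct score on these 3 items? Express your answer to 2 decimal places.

1.70

P(θ) = 1 / (1 + exp(−a(θ − b)))
P_1 = 1/(1+e^{-2.0020}) = 0.8810
P_2 = 1/(1+e^{-1.2411}) = 0.7758
P_3 = 1/(1+e^{3.0589}) = 0.0448
E[score] = 0.8810 + 0.7758 + 0.0448 = 1.7016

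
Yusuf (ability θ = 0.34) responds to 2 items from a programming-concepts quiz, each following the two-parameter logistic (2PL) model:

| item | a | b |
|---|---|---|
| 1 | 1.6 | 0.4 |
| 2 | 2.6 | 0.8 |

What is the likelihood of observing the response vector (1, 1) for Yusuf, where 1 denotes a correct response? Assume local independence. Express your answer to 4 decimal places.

0.1105

P(θ) = 1 / (1 + exp(−a(θ − b)))
P_1 = 1/(1+e^{0.0960}) = 0.4760
P_2 = 1/(1+e^{1.1960}) = 0.2322
L = P_1 × P_2 = 0.4760 × 0.2322 = 0.11053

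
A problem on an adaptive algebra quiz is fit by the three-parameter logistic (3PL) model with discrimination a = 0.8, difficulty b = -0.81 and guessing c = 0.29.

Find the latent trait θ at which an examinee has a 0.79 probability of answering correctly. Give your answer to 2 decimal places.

P(θ) = c + (1 − c) · 1 / (1 + exp(−a(θ − b)))
Remove guessing floor: (0.79 − 0.29)/(1 − 0.29) = 0.7042
logit = ln(0.7042/0.2958) = 0.8675
θ = b + logit/(a) = -0.81 + 0.8675/0.8000 = 0.2744

0.27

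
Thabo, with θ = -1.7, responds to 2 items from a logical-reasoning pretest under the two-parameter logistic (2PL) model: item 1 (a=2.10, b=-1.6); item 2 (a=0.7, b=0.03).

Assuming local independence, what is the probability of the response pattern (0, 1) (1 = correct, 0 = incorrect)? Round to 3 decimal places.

P(θ) = 1 / (1 + exp(−a(θ − b)))
P_1 = 1/(1+e^{0.2100}) = 0.4477
P_2 = 1/(1+e^{1.2110}) = 0.2295
L = (1−P_1) × P_2 = 0.5523 × 0.2295 = 0.12677

0.127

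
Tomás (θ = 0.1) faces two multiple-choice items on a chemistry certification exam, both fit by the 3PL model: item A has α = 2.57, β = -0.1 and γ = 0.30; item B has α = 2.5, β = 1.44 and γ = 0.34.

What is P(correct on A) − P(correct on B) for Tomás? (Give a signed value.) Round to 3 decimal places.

P(θ) = γ + (1 − γ) · 1 / (1 + exp(−α(θ − β)))
P_A = 0.7380
P_B = 0.3624
P_A − P_B = 0.3756

0.376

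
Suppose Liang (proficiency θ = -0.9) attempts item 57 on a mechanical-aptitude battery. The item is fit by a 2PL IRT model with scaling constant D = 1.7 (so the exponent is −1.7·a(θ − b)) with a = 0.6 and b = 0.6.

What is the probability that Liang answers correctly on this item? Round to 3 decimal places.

0.178

P(θ) = 1 / (1 + exp(−D·a(θ − b)))
Exponent: 1.7 × 0.6 × (-0.9 − 0.6) = -1.5300
1/(1 + e^{1.5300}) = 0.1780
P = 0.1780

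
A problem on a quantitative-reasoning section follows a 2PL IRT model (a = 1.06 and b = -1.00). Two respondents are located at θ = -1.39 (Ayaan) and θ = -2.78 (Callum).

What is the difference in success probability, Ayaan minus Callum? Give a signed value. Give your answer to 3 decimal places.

0.266

P(θ) = 1 / (1 + exp(−a(θ − b)))
P(Ayaan) = 0.3981  [exponent -0.4134]
P(Callum) = 0.1316  [exponent -1.8868]
Difference = 0.3981 − 0.1316 = 0.2665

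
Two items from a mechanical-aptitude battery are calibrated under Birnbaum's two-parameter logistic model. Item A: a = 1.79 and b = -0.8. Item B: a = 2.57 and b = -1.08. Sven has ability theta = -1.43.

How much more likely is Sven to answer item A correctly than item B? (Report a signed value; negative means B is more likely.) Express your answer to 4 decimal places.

-0.0446

P(theta) = 1 / (1 + exp(−a(theta − b)))
P_A = 0.2446
P_B = 0.2892
P_A − P_B = -0.0446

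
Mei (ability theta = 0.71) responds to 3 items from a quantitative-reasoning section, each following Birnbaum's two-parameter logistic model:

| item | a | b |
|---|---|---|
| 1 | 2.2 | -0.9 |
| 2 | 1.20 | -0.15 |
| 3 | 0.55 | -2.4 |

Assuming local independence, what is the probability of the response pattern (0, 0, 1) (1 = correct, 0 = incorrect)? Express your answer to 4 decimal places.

P(theta) = 1 / (1 + exp(−a(theta − b)))
P_1 = 1/(1+e^{-3.5420}) = 0.9719
P_2 = 1/(1+e^{-1.0320}) = 0.7373
P_3 = 1/(1+e^{-1.7105}) = 0.8469
L = (1−P_1) × (1−P_2) × P_3 = 0.0281 × 0.2627 × 0.8469 = 0.00626

0.0063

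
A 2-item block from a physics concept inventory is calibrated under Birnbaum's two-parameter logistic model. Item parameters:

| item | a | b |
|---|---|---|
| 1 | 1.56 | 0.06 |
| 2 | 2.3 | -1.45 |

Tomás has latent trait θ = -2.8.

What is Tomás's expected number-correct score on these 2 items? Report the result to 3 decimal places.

0.054

P(θ) = 1 / (1 + exp(−a(θ − b)))
P_1 = 1/(1+e^{4.4616}) = 0.0114
P_2 = 1/(1+e^{3.1050}) = 0.0429
E[score] = 0.0114 + 0.0429 = 0.0543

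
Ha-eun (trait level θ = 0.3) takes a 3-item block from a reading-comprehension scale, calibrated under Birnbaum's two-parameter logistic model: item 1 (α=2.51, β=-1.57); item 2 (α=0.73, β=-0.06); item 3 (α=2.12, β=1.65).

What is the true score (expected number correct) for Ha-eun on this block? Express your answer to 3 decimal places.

1.610

P(θ) = 1 / (1 + exp(−α(θ − β)))
P_1 = 1/(1+e^{-4.6937}) = 0.9909
P_2 = 1/(1+e^{-0.2628}) = 0.5653
P_3 = 1/(1+e^{2.8620}) = 0.0541
E[score] = 0.9909 + 0.5653 + 0.0541 = 1.6103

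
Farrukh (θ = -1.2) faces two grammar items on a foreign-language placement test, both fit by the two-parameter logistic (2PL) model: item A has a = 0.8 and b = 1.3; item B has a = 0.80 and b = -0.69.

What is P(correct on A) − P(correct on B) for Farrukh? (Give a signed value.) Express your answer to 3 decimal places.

P(θ) = 1 / (1 + exp(−a(θ − b)))
P_A = 0.1192
P_B = 0.3994
P_A − P_B = -0.2802

-0.280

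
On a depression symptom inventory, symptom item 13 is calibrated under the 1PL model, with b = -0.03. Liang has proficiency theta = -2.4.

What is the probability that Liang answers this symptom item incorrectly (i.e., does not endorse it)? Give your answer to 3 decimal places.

P(theta) = 1 / (1 + exp(−(theta − b)))
Exponent: (-2.4 − (-0.03)) = -2.3700
1/(1 + e^{2.3700}) = 0.0855
P = 0.0855
P(incorrect) = 1 − 0.0855 = 0.9145

0.915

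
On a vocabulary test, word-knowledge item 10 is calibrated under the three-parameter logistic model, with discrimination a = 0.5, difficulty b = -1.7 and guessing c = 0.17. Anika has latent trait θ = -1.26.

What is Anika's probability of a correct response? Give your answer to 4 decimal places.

P(θ) = c + (1 − c) · 1 / (1 + exp(−a(θ − b)))
Exponent: 0.5 × (-1.26 − (-1.7)) = 0.2200
1/(1 + e^{-0.2200}) = 0.5548
P = 0.17 + 0.83 × 0.5548 = 0.6305

0.6305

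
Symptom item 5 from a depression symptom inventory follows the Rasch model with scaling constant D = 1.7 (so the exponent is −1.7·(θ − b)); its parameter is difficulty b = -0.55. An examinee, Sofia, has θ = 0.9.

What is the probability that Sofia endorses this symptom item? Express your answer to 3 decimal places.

0.922

P(θ) = 1 / (1 + exp(−D·(θ − b)))
Exponent: 1.7 × (0.9 − (-0.55)) = 2.4650
1/(1 + e^{-2.4650}) = 0.9217
P = 0.9217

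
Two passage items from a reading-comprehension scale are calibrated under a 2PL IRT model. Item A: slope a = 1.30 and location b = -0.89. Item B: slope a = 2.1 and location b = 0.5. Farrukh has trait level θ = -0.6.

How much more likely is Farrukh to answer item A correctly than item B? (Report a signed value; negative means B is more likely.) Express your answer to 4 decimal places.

0.5029

P(θ) = 1 / (1 + exp(−a(θ − b)))
P_A = 0.5931
P_B = 0.0903
P_A − P_B = 0.5029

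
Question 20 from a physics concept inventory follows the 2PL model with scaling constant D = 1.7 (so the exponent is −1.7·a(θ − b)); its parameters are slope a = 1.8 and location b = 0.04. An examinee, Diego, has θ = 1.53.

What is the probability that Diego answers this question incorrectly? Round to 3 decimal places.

0.010

P(θ) = 1 / (1 + exp(−D·a(θ − b)))
Exponent: 1.7 × 1.8 × (1.53 − 0.04) = 4.5594
1/(1 + e^{-4.5594}) = 0.9896
P = 0.9896
P(incorrect) = 1 − 0.9896 = 0.0104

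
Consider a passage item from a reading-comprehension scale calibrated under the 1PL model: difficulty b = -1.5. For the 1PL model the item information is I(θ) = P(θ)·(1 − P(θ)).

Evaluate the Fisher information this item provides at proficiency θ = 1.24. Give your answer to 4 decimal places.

P = 1/(1+e^{-2.7400}) = 0.9393
P(1−P) = 0.9393 × 0.0607 = 0.0570
I = P(1−P) = 0.05698

0.0570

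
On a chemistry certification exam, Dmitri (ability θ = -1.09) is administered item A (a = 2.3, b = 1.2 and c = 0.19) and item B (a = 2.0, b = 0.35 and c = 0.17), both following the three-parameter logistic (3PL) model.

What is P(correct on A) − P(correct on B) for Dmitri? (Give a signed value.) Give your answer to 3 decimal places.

P(θ) = c + (1 − c) · 1 / (1 + exp(−a(θ − b)))
P_A = 0.1942
P_B = 0.2141
P_A − P_B = -0.0200

-0.020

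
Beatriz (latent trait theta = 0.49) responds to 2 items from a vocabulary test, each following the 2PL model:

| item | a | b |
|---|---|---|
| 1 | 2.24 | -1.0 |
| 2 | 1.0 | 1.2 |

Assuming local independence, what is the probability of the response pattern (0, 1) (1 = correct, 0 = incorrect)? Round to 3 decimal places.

0.011

P(theta) = 1 / (1 + exp(−a(theta − b)))
P_1 = 1/(1+e^{-3.3376}) = 0.9657
P_2 = 1/(1+e^{0.7100}) = 0.3296
L = (1−P_1) × P_2 = 0.0343 × 0.3296 = 0.01131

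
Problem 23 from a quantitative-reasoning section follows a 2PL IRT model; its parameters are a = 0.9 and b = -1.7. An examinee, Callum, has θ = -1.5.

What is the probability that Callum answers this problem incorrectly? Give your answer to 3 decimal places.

0.455

P(θ) = 1 / (1 + exp(−a(θ − b)))
Exponent: 0.9 × (-1.5 − (-1.7)) = 0.1800
1/(1 + e^{-0.1800}) = 0.5449
P(incorrect) = 1 − 0.5449 = 0.4551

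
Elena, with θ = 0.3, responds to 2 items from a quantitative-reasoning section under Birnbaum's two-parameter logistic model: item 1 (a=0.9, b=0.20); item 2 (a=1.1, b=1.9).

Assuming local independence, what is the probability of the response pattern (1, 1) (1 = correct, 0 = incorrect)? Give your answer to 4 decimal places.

P(θ) = 1 / (1 + exp(−a(θ − b)))
P_1 = 1/(1+e^{-0.0900}) = 0.5225
P_2 = 1/(1+e^{1.7600}) = 0.1468
L = P_1 × P_2 = 0.5225 × 0.1468 = 0.07670

0.0767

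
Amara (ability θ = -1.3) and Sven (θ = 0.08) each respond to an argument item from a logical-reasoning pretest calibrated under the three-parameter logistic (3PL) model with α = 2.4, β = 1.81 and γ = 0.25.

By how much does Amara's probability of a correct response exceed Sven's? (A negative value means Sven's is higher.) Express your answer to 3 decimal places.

P(θ) = γ + (1 − γ) · 1 / (1 + exp(−α(θ − β)))
P(Amara) = 0.2504  [exponent -7.4640]
P(Sven) = 0.2616  [exponent -4.1520]
Difference = 0.2504 − 0.2616 = -0.0112

-0.011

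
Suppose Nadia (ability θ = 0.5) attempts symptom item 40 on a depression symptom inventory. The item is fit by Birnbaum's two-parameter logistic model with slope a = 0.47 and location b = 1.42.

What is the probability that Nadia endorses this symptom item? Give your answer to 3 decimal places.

P(θ) = 1 / (1 + exp(−a(θ − b)))
Exponent: 0.47 × (0.5 − 1.42) = -0.4324
1/(1 + e^{0.4324}) = 0.3936

0.394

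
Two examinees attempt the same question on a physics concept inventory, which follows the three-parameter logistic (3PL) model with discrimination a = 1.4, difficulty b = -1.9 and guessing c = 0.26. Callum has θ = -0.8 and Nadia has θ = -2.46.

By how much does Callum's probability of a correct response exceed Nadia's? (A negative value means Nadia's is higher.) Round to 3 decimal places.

P(θ) = c + (1 − c) · 1 / (1 + exp(−a(θ − b)))
P(Callum) = 0.8694  [exponent 1.5400]
P(Nadia) = 0.4920  [exponent -0.7840]
Difference = 0.8694 − 0.4920 = 0.3774

0.377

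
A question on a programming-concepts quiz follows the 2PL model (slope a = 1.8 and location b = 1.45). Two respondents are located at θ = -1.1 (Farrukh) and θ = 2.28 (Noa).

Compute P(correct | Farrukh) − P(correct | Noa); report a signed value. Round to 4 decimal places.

-0.8066

P(θ) = 1 / (1 + exp(−a(θ − b)))
P(Farrukh) = 0.0101  [exponent -4.5900]
P(Noa) = 0.8167  [exponent 1.4940]
Difference = 0.0101 − 0.8167 = -0.8066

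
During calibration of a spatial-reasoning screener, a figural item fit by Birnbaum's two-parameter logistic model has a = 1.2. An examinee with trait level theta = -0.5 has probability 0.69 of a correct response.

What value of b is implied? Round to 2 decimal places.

P(theta) = 1 / (1 + exp(−a(theta − b)))
logit(0.69) = ln(0.69/0.31) = 0.8001
b = theta − logit/(a) = -0.5 − 0.8001/1.2000 = -1.1668

-1.17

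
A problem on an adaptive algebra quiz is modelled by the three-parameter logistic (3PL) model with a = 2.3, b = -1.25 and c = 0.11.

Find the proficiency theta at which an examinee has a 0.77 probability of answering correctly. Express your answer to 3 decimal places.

-0.792

P(theta) = c + (1 − c) · 1 / (1 + exp(−a(theta − b)))
Remove guessing floor: (0.77 − 0.11)/(1 − 0.11) = 0.7416
logit = ln(0.7416/0.2584) = 1.0542
theta = b + logit/(a) = -1.25 + 1.0542/2.3000 = -0.7917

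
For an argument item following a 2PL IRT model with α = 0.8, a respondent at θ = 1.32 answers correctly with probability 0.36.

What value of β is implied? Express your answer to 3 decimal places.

2.039

P(θ) = 1 / (1 + exp(−α(θ − β)))
logit(0.36) = ln(0.36/0.64) = -0.5754
β = θ − logit/(α) = 1.32 − (-0.5754)/0.8000 = 2.0392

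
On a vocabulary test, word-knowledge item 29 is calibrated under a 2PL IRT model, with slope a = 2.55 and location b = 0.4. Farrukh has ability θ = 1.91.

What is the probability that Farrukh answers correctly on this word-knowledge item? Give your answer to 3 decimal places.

P(θ) = 1 / (1 + exp(−a(θ − b)))
Exponent: 2.55 × (1.91 − 0.4) = 3.8505
1/(1 + e^{-3.8505}) = 0.9792

0.979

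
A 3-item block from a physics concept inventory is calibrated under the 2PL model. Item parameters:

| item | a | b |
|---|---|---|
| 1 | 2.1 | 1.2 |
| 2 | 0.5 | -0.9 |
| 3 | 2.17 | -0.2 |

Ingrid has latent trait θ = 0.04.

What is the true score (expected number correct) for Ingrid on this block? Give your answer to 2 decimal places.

P(θ) = 1 / (1 + exp(−a(θ − b)))
P_1 = 1/(1+e^{2.4360}) = 0.0805
P_2 = 1/(1+e^{-0.4700}) = 0.6154
P_3 = 1/(1+e^{-0.5208}) = 0.6273
E[score] = 0.0805 + 0.6154 + 0.6273 = 1.3232

1.32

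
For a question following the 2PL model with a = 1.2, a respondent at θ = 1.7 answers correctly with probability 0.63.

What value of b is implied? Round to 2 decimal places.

P(θ) = 1 / (1 + exp(−a(θ − b)))
logit(0.63) = ln(0.63/0.37) = 0.5322
b = θ − logit/(a) = 1.7 − 0.5322/1.2000 = 1.2565

1.26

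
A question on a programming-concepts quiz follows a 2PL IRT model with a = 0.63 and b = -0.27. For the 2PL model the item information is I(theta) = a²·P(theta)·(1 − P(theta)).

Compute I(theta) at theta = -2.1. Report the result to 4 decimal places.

P = 1/(1+e^{1.1529}) = 0.2400
P(1−P) = 0.2400 × 0.7600 = 0.1824
I = a² × P(1−P) = 0.63² × 0.1824 = 0.07239

0.0724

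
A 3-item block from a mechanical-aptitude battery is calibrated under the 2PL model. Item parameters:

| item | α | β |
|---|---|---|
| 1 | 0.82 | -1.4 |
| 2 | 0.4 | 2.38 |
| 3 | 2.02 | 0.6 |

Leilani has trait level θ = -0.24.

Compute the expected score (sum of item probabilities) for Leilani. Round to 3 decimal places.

1.136

P(θ) = 1 / (1 + exp(−α(θ − β)))
P_1 = 1/(1+e^{-0.9512}) = 0.7214
P_2 = 1/(1+e^{1.0480}) = 0.2596
P_3 = 1/(1+e^{1.6968}) = 0.1549
E[score] = 0.7214 + 0.2596 + 0.1549 = 1.1358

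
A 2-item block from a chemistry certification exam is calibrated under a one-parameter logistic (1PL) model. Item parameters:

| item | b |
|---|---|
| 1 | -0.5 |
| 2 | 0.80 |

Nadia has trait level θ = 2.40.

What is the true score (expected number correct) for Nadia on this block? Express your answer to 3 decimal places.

P(θ) = 1 / (1 + exp(−(θ − b)))
P_1 = 1/(1+e^{-2.9000}) = 0.9478
P_2 = 1/(1+e^{-1.6000}) = 0.8320
E[score] = 0.9478 + 0.8320 = 1.7799

1.780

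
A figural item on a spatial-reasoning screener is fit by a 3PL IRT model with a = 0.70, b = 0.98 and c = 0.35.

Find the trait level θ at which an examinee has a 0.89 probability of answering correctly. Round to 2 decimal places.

P(θ) = c + (1 − c) · 1 / (1 + exp(−a(θ − b)))
Remove guessing floor: (0.89 − 0.35)/(1 − 0.35) = 0.8308
logit = ln(0.8308/0.1692) = 1.5911
θ = b + logit/(a) = 0.98 + 1.5911/0.7000 = 3.2530

3.25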